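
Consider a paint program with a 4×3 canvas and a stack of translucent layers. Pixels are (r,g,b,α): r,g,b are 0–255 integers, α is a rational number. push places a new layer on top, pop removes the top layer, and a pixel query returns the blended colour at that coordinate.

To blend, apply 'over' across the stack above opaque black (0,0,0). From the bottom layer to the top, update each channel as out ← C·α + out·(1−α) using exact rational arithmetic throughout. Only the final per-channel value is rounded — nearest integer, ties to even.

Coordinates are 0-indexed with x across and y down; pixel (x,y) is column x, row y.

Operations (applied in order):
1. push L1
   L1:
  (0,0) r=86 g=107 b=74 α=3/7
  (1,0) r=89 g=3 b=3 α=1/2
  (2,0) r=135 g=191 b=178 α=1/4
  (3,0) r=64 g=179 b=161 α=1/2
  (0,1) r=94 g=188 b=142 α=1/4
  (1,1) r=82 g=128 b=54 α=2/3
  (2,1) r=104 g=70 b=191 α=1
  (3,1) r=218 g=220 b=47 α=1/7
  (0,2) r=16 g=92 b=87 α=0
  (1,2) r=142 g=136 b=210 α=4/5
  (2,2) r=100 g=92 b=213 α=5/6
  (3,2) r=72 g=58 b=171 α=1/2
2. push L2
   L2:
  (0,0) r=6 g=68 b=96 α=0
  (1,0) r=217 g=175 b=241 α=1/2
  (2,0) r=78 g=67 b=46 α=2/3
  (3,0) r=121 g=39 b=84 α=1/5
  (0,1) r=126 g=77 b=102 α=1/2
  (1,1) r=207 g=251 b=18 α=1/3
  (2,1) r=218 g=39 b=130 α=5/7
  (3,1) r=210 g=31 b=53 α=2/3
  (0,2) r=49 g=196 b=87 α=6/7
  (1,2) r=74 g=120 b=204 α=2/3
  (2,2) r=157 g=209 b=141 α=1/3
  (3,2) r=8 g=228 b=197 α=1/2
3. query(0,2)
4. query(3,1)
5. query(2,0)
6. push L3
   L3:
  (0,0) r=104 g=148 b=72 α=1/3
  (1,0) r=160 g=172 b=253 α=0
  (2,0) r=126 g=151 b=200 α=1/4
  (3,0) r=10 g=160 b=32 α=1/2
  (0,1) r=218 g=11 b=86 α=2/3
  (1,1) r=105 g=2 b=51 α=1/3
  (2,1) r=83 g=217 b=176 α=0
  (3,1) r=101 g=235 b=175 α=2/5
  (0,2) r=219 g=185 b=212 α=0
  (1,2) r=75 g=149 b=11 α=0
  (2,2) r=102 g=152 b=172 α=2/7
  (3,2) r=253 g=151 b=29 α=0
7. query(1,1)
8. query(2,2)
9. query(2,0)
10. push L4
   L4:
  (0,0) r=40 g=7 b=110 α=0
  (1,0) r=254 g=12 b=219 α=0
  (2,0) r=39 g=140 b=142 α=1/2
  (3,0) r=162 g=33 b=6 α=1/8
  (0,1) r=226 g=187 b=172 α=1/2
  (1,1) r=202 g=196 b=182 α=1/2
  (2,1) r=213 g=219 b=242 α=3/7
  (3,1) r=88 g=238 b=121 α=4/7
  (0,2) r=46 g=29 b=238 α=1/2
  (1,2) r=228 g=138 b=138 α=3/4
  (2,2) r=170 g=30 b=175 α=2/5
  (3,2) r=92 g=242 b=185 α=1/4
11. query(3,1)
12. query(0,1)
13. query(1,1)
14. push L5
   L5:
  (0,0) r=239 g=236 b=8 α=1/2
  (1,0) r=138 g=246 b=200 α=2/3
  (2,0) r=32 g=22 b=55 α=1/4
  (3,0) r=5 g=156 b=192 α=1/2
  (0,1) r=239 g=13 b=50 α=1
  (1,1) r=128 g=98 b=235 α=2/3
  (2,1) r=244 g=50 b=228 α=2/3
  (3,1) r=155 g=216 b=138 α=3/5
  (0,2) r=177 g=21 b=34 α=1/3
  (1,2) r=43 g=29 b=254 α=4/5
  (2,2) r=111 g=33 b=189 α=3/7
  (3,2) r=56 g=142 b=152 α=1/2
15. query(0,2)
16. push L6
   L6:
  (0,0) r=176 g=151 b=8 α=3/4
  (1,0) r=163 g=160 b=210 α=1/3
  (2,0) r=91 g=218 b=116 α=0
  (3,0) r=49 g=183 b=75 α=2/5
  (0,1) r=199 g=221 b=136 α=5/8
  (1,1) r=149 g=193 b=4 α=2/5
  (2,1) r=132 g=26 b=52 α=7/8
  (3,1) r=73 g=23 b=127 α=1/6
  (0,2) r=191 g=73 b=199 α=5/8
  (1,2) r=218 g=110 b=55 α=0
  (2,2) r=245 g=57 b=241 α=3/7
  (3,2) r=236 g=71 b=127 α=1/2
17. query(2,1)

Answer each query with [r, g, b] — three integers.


query (0,2) [L1,L2] — begin 0,0,0
L1 α=0: [0, 0, 0]
L2 α=6/7: [42, 168, 522/7]
rounded: [42, 168, 75]

(3,1) stack=L1,L2; from [0,0,0]:
after L1 α=1/7: [218/7, 220/7, 47/7]
after L2 α=2/3: [3158/21, 218/7, 263/7]
= [150, 31, 38]

query (2,0) [L1,L2] — begin 0,0,0
L1 α=1/4: [135/4, 191/4, 89/2]
L2 α=2/3: [253/4, 727/12, 91/2]
= [63, 61, 46]

(1,1) stack=L1,L2,L3; from [0,0,0]:
+L1 (α=2/3) → [164/3, 256/3, 36]
+L2 (α=1/3) → [949/9, 1265/9, 30]
+L3 (α=1/3) → [2843/27, 2548/27, 37]
rounded: [105, 94, 37]

at x=2,y=2 over L1,L2,L3:
+L1 (α=5/6) → [250/3, 230/3, 355/2]
+L2 (α=1/3) → [971/9, 1087/9, 496/3]
+L3 (α=2/7) → [6691/63, 8171/63, 3512/21]
= [106, 130, 167]

query (2,0) [L1,L2,L3] — begin 0,0,0
after L1 α=1/4: [135/4, 191/4, 89/2]
after L2 α=2/3: [253/4, 727/12, 91/2]
after L3 α=1/4: [1263/16, 1331/16, 673/8]
= [79, 83, 84]

at x=3,y=1 over L1,L2,L3,L4:
L1 α=1/7: [218/7, 220/7, 47/7]
L2 α=2/3: [3158/21, 218/7, 263/7]
L3 α=2/5: [4572/35, 3944/35, 3239/35]
L4 α=4/7: [26036/245, 45152/245, 26657/245]
rounded: [106, 184, 109]

query (0,1) [L1,L2,L3,L4] — begin 0,0,0
L1 α=1/4: [47/2, 47, 71/2]
L2 α=1/2: [299/4, 62, 275/4]
L3 α=2/3: [681/4, 28, 321/4]
L4 α=1/2: [1585/8, 215/2, 1009/8]
rounded: [198, 108, 126]

(1,1) stack=L1,L2,L3,L4; from [0,0,0]:
L1 α=2/3: [164/3, 256/3, 36]
L2 α=1/3: [949/9, 1265/9, 30]
L3 α=1/3: [2843/27, 2548/27, 37]
L4 α=1/2: [8297/54, 3920/27, 219/2]
→ [154, 145, 110]

(0,2) stack=L1,L2,L3,L4,L5; from [0,0,0]:
L1 α=0: [0, 0, 0]
L2 α=6/7: [42, 168, 522/7]
L3 α=0: [42, 168, 522/7]
L4 α=1/2: [44, 197/2, 1094/7]
L5 α=1/3: [265/3, 218/3, 2426/21]
rounded: [88, 73, 116]

query (2,1) [L1,L2,L3,L4,L5,L6] — begin 0,0,0
after L1 α=1: [104, 70, 191]
after L2 α=5/7: [1298/7, 335/7, 1032/7]
after L3 α=0: [1298/7, 335/7, 1032/7]
after L4 α=3/7: [9665/49, 5939/49, 9210/49]
after L5 α=2/3: [33577/147, 3613/49, 10518/49]
after L6 α=7/8: [169405/1176, 12531/392, 14177/196]
→ [144, 32, 72]


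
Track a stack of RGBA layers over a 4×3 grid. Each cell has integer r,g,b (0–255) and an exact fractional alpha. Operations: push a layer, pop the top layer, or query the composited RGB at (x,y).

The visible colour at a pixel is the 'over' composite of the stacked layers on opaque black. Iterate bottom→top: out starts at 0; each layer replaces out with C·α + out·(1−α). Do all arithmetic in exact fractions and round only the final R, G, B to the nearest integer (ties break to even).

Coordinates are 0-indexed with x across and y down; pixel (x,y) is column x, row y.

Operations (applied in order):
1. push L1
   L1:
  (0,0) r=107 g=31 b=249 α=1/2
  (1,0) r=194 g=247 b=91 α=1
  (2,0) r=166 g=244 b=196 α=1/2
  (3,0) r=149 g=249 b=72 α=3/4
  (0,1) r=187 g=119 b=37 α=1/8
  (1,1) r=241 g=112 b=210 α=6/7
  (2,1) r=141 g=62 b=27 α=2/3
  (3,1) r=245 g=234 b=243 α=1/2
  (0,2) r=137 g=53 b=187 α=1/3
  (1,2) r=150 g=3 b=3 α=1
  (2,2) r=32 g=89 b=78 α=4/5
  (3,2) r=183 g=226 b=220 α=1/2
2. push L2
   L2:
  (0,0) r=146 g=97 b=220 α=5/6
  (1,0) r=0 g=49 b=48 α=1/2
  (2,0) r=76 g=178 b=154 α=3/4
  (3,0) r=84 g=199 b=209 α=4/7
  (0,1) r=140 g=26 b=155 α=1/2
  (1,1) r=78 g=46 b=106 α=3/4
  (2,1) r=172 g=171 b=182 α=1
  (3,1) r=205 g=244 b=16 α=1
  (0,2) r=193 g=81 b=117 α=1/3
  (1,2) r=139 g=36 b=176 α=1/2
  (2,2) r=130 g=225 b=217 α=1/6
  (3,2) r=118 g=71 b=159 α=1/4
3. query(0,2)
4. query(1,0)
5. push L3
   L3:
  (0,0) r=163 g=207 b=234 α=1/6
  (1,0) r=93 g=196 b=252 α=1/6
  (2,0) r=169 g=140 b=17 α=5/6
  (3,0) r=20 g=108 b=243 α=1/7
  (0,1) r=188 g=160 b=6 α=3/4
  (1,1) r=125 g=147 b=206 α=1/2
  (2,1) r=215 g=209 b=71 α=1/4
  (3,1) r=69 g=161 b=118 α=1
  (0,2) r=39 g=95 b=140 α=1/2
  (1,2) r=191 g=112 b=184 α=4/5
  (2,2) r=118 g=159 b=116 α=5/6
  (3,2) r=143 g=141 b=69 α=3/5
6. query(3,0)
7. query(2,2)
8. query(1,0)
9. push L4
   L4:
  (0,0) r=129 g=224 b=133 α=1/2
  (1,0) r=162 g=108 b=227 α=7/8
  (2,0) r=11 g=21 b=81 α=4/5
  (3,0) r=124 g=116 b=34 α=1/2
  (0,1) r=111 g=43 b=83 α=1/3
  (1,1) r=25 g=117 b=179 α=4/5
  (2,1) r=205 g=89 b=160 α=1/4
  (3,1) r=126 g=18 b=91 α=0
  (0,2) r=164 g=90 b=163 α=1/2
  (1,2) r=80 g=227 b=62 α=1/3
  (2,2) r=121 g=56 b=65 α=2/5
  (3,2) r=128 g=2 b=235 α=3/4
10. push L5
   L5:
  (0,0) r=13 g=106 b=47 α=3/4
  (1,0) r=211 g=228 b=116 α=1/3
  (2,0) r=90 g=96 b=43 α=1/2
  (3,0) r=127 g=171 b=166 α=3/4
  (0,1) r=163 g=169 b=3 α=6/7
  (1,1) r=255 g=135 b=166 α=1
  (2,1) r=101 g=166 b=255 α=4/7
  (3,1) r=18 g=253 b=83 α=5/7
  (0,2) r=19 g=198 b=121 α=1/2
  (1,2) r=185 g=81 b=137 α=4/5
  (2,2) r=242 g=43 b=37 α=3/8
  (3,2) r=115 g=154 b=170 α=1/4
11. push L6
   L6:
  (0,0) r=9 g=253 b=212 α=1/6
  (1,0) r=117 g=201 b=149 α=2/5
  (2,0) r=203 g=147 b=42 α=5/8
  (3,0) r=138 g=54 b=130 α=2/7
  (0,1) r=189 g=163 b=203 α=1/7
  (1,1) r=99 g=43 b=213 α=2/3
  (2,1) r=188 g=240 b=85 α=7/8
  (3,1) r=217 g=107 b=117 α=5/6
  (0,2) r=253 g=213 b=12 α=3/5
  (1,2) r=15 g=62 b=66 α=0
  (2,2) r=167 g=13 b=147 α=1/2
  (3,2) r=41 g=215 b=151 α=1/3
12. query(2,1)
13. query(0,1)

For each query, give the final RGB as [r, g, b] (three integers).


query (0,2) [L1,L2] — begin 0,0,0
+L1 (α=1/3) → [137/3, 53/3, 187/3]
+L2 (α=1/3) → [853/9, 349/9, 725/9]
→ [95, 39, 81]

query (1,0) [L1,L2] — begin 0,0,0
L1 α=1: [194, 247, 91]
L2 α=1/2: [97, 148, 139/2]
rounded: [97, 148, 70]

at x=3,y=0 over L1,L2,L3:
after L1 α=3/4: [447/4, 747/4, 54]
after L2 α=4/7: [2685/28, 775/4, 998/7]
after L3 α=1/7: [8335/98, 363/2, 7689/49]
= [85, 182, 157]

at x=2,y=2 over L1,L2,L3:
L1 α=4/5: [128/5, 356/5, 312/5]
L2 α=1/6: [43, 581/6, 529/6]
L3 α=5/6: [211/2, 5351/36, 4009/36]
= [106, 149, 111]

(1,0) stack=L1,L2,L3; from [0,0,0]:
L1 α=1: [194, 247, 91]
L2 α=1/2: [97, 148, 139/2]
L3 α=1/6: [289/3, 156, 1199/12]
= [96, 156, 100]

at x=2,y=1 over L1,L2,L3,L4,L5,L6:
+L1 (α=2/3) → [94, 124/3, 18]
+L2 (α=1) → [172, 171, 182]
+L3 (α=1/4) → [731/4, 361/2, 617/4]
+L4 (α=1/4) → [3013/16, 1261/8, 2491/16]
+L5 (α=4/7) → [15503/112, 9095/56, 3399/16]
+L6 (α=7/8) → [162895/896, 103175/448, 12919/128]
→ [182, 230, 101]

at x=0,y=1 over L1,L2,L3,L4,L5,L6:
after L1 α=1/8: [187/8, 119/8, 37/8]
after L2 α=1/2: [1307/16, 327/16, 1277/16]
after L3 α=3/4: [10331/64, 8007/64, 1565/64]
after L4 α=1/3: [13883/96, 9383/96, 1407/32]
after L5 α=6/7: [107771/672, 106727/672, 1983/224]
after L6 α=1/7: [128939/784, 124983/784, 28685/784]
= [164, 159, 37]


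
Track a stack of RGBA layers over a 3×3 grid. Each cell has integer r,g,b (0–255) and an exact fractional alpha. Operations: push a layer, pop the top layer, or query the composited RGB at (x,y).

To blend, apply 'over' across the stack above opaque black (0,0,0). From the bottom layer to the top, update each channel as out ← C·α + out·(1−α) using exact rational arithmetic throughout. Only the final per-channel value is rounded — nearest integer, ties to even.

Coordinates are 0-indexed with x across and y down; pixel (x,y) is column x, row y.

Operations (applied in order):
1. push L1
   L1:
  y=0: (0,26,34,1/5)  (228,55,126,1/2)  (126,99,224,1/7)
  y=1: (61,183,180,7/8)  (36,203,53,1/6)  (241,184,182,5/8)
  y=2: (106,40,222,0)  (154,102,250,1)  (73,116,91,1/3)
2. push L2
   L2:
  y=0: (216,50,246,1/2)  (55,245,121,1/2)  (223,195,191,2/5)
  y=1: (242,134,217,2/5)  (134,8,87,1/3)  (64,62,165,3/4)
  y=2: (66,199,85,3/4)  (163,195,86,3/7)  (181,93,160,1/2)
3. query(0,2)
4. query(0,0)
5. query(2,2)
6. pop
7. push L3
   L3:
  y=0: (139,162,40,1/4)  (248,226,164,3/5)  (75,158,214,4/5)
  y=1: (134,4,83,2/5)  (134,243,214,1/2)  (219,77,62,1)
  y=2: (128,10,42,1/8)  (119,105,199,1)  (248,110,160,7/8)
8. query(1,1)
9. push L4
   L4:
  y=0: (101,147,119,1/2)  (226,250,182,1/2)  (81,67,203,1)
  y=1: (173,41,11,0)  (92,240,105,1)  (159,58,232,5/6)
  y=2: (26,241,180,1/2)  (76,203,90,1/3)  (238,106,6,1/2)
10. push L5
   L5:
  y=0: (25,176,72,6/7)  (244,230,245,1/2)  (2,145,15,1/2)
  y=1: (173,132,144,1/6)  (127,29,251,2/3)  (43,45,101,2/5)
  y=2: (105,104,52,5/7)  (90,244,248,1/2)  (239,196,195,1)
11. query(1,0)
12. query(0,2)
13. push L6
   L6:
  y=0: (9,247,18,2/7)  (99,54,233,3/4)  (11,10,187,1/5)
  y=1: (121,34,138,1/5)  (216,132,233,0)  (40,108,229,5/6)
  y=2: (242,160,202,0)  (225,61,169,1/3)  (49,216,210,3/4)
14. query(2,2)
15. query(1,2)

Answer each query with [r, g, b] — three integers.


query (0,2) [L1,L2] — begin 0,0,0
+L1 (α=0) → [0, 0, 0]
+L2 (α=3/4) → [99/2, 597/4, 255/4]
→ [50, 149, 64]

query (0,0) [L1,L2] — begin 0,0,0
L1 α=1/5: [0, 26/5, 34/5]
L2 α=1/2: [108, 138/5, 632/5]
= [108, 28, 126]

at x=2,y=2 over L1,L2:
after L1 α=1/3: [73/3, 116/3, 91/3]
after L2 α=1/2: [308/3, 395/6, 571/6]
→ [103, 66, 95]

(1,1) stack=L1,L3; from [0,0,0]:
+L1 (α=1/6) → [6, 203/6, 53/6]
+L3 (α=1/2) → [70, 1661/12, 1337/12]
rounded: [70, 138, 111]

query (1,0) [L1,L3,L4,L5] — begin 0,0,0
after L1 α=1/2: [114, 55/2, 63]
after L3 α=3/5: [972/5, 733/5, 618/5]
after L4 α=1/2: [1051/5, 1983/10, 764/5]
after L5 α=1/2: [2271/10, 4283/20, 1989/10]
= [227, 214, 199]

at x=0,y=2 over L1,L3,L4,L5:
L1 α=0: [0, 0, 0]
L3 α=1/8: [16, 5/4, 21/4]
L4 α=1/2: [21, 969/8, 741/8]
L5 α=5/7: [81, 3049/28, 1781/28]
rounded: [81, 109, 64]

query (2,2) [L1,L3,L4,L5,L6] — begin 0,0,0
+L1 (α=1/3) → [73/3, 116/3, 91/3]
+L3 (α=7/8) → [5281/24, 1213/12, 3451/24]
+L4 (α=1/2) → [10993/48, 2485/24, 3595/48]
+L5 (α=1) → [239, 196, 195]
+L6 (α=3/4) → [193/2, 211, 825/4]
= [96, 211, 206]

at x=1,y=2 over L1,L3,L4,L5,L6:
L1 α=1: [154, 102, 250]
L3 α=1: [119, 105, 199]
L4 α=1/3: [314/3, 413/3, 488/3]
L5 α=1/2: [292/3, 1145/6, 616/3]
L6 α=1/3: [1259/9, 1328/9, 1739/9]
= [140, 148, 193]


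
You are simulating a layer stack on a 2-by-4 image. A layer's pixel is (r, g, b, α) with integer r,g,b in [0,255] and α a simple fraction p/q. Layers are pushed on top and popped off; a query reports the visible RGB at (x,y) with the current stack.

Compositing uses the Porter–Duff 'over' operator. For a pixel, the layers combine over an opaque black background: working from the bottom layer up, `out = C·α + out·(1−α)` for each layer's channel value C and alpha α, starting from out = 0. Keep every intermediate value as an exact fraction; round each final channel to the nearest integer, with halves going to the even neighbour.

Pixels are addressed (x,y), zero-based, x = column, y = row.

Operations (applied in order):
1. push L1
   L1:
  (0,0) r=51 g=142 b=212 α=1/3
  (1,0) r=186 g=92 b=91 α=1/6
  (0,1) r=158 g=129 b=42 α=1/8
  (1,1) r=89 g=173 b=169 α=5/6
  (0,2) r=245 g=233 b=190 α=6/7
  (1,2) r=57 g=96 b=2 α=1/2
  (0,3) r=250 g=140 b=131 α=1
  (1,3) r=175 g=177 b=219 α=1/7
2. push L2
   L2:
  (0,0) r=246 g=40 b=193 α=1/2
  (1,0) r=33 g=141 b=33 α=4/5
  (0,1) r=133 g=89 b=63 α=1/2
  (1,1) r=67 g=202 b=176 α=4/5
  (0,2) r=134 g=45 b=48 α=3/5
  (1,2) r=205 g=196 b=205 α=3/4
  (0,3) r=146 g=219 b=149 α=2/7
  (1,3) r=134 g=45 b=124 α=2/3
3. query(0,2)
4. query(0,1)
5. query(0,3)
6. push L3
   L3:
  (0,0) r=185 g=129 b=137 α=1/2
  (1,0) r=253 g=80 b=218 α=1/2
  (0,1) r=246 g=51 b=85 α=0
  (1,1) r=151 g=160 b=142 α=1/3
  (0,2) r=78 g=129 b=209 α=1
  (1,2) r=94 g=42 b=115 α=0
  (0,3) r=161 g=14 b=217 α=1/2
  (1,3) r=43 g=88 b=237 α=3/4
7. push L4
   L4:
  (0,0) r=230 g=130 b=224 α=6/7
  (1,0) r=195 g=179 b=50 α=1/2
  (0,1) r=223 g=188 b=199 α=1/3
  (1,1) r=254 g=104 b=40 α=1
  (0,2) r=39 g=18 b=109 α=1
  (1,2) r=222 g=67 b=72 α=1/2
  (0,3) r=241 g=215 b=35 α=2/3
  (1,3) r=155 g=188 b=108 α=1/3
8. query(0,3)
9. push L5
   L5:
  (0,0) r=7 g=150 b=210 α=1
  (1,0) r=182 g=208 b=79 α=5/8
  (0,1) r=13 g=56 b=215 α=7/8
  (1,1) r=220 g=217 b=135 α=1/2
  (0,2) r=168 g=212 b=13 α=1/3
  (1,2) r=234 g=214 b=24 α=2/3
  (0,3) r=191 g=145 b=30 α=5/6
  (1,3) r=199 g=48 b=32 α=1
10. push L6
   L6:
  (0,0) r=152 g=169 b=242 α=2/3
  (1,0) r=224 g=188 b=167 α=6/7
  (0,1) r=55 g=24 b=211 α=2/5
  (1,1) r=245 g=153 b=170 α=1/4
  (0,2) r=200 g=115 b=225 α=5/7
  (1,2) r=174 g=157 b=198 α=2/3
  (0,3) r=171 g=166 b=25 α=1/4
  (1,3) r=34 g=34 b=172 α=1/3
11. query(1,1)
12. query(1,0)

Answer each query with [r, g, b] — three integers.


query (0,2) [L1,L2] — begin 0,0,0
+L1 (α=6/7) → [210, 1398/7, 1140/7]
+L2 (α=3/5) → [822/5, 3741/35, 3288/35]
rounded: [164, 107, 94]

query (0,1) [L1,L2] — begin 0,0,0
L1 α=1/8: [79/4, 129/8, 21/4]
L2 α=1/2: [611/8, 841/16, 273/8]
= [76, 53, 34]

query (0,3) [L1,L2] — begin 0,0,0
after L1 α=1: [250, 140, 131]
after L2 α=2/7: [1542/7, 1138/7, 953/7]
→ [220, 163, 136]

(0,3) stack=L1,L2,L3,L4; from [0,0,0]:
after L1 α=1: [250, 140, 131]
after L2 α=2/7: [1542/7, 1138/7, 953/7]
after L3 α=1/2: [2669/14, 618/7, 1236/7]
after L4 α=2/3: [3139/14, 3628/21, 1726/21]
rounded: [224, 173, 82]

query (1,1) [L1,L2,L3,L4,L5,L6] — begin 0,0,0
after L1 α=5/6: [445/6, 865/6, 845/6]
after L2 α=4/5: [2053/30, 5713/30, 5069/30]
after L3 α=1/3: [4318/45, 8113/45, 7199/45]
after L4 α=1: [254, 104, 40]
after L5 α=1/2: [237, 321/2, 175/2]
after L6 α=1/4: [239, 1269/8, 865/8]
= [239, 159, 108]

at x=1,y=0 over L1,L2,L3,L4,L5,L6:
+L1 (α=1/6) → [31, 46/3, 91/6]
+L2 (α=4/5) → [163/5, 1738/15, 883/30]
+L3 (α=1/2) → [714/5, 1469/15, 7423/60]
+L4 (α=1/2) → [1689/10, 2077/15, 10423/120]
+L5 (α=5/8) → [14167/80, 7277/40, 26223/320]
+L6 (α=6/7) → [121687/560, 52397/280, 346863/2240]
rounded: [217, 187, 155]


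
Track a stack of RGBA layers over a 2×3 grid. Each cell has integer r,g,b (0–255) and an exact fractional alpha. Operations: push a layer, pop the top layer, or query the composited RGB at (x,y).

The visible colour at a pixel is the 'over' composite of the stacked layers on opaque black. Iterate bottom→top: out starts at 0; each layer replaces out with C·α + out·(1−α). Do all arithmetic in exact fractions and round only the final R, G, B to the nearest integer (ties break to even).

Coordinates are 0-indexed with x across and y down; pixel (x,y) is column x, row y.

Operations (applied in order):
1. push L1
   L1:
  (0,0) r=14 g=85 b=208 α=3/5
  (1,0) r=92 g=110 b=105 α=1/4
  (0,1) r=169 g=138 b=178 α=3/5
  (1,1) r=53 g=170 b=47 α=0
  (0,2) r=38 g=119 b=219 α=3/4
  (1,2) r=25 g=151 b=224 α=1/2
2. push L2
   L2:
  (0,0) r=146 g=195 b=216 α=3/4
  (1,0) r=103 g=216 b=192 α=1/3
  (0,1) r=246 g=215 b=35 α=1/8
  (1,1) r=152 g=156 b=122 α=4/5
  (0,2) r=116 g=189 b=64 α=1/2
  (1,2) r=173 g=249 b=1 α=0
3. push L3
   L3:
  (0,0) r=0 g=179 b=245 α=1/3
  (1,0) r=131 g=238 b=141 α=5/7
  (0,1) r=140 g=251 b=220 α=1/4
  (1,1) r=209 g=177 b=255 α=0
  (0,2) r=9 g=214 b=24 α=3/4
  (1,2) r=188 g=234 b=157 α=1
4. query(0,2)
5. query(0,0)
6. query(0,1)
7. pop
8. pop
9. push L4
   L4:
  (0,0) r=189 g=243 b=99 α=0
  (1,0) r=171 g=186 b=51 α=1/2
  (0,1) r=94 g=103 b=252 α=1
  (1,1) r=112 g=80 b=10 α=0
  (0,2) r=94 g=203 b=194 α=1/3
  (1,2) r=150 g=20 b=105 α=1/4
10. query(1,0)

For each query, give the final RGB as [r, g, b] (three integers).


query (0,2) [L1,L2,L3] — begin 0,0,0
+L1 (α=3/4) → [57/2, 357/4, 657/4]
+L2 (α=1/2) → [289/4, 1113/8, 913/8]
+L3 (α=3/4) → [397/16, 6249/32, 1489/32]
= [25, 195, 47]

(0,0) stack=L1,L2,L3; from [0,0,0]:
after L1 α=3/5: [42/5, 51, 624/5]
after L2 α=3/4: [558/5, 159, 966/5]
after L3 α=1/3: [372/5, 497/3, 3157/15]
= [74, 166, 210]

query (0,1) [L1,L2,L3] — begin 0,0,0
after L1 α=3/5: [507/5, 414/5, 534/5]
after L2 α=1/8: [4779/40, 3973/40, 3913/40]
after L3 α=1/4: [19937/160, 21959/160, 20539/160]
rounded: [125, 137, 128]

query (1,0) [L1,L4] — begin 0,0,0
L1 α=1/4: [23, 55/2, 105/4]
L4 α=1/2: [97, 427/4, 309/8]
→ [97, 107, 39]


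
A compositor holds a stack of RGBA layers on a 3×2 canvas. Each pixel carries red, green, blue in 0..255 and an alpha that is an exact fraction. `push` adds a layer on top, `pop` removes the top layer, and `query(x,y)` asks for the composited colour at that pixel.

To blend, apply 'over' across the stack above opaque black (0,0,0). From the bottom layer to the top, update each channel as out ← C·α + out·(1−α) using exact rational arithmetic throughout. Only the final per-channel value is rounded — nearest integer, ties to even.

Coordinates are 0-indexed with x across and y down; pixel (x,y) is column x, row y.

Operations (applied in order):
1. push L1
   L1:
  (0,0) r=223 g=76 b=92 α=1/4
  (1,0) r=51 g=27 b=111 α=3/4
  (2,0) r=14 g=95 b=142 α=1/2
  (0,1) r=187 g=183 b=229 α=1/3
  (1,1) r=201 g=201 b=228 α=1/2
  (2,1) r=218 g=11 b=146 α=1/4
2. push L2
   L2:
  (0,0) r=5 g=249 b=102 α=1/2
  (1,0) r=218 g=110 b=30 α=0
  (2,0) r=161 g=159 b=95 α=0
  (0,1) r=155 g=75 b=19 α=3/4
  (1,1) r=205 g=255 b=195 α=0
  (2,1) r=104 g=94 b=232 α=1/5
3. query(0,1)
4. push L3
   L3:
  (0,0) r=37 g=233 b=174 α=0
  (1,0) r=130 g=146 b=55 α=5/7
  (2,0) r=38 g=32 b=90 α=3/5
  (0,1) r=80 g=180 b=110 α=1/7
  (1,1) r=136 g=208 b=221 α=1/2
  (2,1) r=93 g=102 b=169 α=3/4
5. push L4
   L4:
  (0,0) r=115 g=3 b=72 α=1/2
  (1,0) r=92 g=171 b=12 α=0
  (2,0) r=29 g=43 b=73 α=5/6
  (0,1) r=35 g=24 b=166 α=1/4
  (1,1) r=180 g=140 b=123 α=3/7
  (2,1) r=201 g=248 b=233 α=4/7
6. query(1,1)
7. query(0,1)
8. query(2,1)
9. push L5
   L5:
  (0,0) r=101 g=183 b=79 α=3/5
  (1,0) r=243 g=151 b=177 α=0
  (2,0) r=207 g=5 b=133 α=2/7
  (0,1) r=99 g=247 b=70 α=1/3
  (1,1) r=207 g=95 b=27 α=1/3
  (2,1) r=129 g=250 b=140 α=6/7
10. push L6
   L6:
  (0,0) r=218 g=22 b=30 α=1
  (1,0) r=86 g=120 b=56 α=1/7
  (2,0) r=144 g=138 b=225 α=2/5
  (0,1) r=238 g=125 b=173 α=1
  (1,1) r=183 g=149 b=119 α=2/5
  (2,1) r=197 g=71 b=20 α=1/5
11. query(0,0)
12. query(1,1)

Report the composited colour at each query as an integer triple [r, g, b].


at x=0,y=1 over L1,L2:
after L1 α=1/3: [187/3, 61, 229/3]
after L2 α=3/4: [791/6, 143/2, 100/3]
rounded: [132, 72, 33]

at x=1,y=1 over L1,L2,L3,L4:
+L1 (α=1/2) → [201/2, 201/2, 114]
+L2 (α=0) → [201/2, 201/2, 114]
+L3 (α=1/2) → [473/4, 617/4, 335/2]
+L4 (α=3/7) → [1013/7, 1037/7, 1039/7]
→ [145, 148, 148]

(0,1) stack=L1,L2,L3,L4; from [0,0,0]:
after L1 α=1/3: [187/3, 61, 229/3]
after L2 α=3/4: [791/6, 143/2, 100/3]
after L3 α=1/7: [871/7, 87, 310/7]
after L4 α=1/4: [1429/14, 285/4, 523/7]
= [102, 71, 75]

query (2,1) [L1,L2,L3,L4] — begin 0,0,0
after L1 α=1/4: [109/2, 11/4, 73/2]
after L2 α=1/5: [322/5, 21, 378/5]
after L3 α=3/4: [1717/20, 327/4, 2913/20]
after L4 α=4/7: [3033/20, 707/4, 27379/140]
rounded: [152, 177, 196]

query (0,0) [L1,L2,L3,L4,L5,L6] — begin 0,0,0
L1 α=1/4: [223/4, 19, 23]
L2 α=1/2: [243/8, 134, 125/2]
L3 α=0: [243/8, 134, 125/2]
L4 α=1/2: [1163/16, 137/2, 269/4]
L5 α=3/5: [3587/40, 686/5, 743/10]
L6 α=1: [218, 22, 30]
rounded: [218, 22, 30]

at x=1,y=1 over L1,L2,L3,L4,L5,L6:
after L1 α=1/2: [201/2, 201/2, 114]
after L2 α=0: [201/2, 201/2, 114]
after L3 α=1/2: [473/4, 617/4, 335/2]
after L4 α=3/7: [1013/7, 1037/7, 1039/7]
after L5 α=1/3: [3475/21, 913/7, 2267/21]
after L6 α=2/5: [6037/35, 965/7, 3933/35]
→ [172, 138, 112]


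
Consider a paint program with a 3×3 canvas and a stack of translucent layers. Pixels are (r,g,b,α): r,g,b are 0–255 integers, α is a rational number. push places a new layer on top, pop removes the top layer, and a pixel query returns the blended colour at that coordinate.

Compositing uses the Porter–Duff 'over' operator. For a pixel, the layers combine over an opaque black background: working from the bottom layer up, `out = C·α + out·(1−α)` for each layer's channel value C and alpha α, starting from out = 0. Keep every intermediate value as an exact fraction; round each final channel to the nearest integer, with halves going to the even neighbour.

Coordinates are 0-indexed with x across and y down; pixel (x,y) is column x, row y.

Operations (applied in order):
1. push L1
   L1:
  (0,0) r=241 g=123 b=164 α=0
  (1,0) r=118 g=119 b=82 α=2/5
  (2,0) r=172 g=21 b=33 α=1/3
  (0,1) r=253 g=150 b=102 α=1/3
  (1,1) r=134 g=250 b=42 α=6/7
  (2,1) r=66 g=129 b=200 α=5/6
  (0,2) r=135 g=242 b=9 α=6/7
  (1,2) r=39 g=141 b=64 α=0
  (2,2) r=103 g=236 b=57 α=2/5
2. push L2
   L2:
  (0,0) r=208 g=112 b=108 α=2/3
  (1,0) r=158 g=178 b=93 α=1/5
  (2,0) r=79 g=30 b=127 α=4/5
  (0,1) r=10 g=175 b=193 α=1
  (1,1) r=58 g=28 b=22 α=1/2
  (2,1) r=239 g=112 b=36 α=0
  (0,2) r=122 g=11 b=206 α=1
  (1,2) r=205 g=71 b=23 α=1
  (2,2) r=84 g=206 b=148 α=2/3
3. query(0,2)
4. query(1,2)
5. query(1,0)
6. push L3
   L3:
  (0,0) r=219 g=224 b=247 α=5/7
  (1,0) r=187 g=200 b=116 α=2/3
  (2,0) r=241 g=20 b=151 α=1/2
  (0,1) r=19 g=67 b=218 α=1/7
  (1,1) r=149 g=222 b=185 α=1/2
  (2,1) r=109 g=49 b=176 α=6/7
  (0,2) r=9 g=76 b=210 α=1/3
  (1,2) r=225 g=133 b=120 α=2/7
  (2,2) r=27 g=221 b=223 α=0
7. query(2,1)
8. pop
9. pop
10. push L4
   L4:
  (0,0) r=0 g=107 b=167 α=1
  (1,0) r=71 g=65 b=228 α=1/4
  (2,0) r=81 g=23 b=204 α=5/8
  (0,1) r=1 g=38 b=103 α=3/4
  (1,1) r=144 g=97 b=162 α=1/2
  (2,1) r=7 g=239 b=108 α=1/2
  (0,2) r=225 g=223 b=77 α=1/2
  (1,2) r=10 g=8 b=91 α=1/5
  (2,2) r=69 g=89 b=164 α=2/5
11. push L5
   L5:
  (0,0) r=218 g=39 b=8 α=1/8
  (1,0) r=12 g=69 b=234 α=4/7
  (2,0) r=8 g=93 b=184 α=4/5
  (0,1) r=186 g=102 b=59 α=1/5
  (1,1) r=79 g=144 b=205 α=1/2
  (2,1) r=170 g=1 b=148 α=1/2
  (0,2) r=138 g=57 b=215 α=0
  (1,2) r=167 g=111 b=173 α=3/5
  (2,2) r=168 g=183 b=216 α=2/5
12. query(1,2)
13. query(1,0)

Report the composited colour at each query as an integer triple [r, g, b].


query (0,2) [L1,L2] — begin 0,0,0
after L1 α=6/7: [810/7, 1452/7, 54/7]
after L2 α=1: [122, 11, 206]
= [122, 11, 206]

(1,2) stack=L1,L2; from [0,0,0]:
after L1 α=0: [0, 0, 0]
after L2 α=1: [205, 71, 23]
→ [205, 71, 23]

query (1,0) [L1,L2] — begin 0,0,0
L1 α=2/5: [236/5, 238/5, 164/5]
L2 α=1/5: [1734/25, 1842/25, 1121/25]
= [69, 74, 45]

query (2,1) [L1,L2,L3] — begin 0,0,0
after L1 α=5/6: [55, 215/2, 500/3]
after L2 α=0: [55, 215/2, 500/3]
after L3 α=6/7: [709/7, 803/14, 524/3]
= [101, 57, 175]

query (1,2) [L1,L4,L5] — begin 0,0,0
+L1 (α=0) → [0, 0, 0]
+L4 (α=1/5) → [2, 8/5, 91/5]
+L5 (α=3/5) → [101, 1681/25, 2777/25]
rounded: [101, 67, 111]

(1,0) stack=L1,L4,L5; from [0,0,0]:
after L1 α=2/5: [236/5, 238/5, 164/5]
after L4 α=1/4: [1063/20, 1039/20, 408/5]
after L5 α=4/7: [4149/140, 8637/140, 5904/35]
→ [30, 62, 169]


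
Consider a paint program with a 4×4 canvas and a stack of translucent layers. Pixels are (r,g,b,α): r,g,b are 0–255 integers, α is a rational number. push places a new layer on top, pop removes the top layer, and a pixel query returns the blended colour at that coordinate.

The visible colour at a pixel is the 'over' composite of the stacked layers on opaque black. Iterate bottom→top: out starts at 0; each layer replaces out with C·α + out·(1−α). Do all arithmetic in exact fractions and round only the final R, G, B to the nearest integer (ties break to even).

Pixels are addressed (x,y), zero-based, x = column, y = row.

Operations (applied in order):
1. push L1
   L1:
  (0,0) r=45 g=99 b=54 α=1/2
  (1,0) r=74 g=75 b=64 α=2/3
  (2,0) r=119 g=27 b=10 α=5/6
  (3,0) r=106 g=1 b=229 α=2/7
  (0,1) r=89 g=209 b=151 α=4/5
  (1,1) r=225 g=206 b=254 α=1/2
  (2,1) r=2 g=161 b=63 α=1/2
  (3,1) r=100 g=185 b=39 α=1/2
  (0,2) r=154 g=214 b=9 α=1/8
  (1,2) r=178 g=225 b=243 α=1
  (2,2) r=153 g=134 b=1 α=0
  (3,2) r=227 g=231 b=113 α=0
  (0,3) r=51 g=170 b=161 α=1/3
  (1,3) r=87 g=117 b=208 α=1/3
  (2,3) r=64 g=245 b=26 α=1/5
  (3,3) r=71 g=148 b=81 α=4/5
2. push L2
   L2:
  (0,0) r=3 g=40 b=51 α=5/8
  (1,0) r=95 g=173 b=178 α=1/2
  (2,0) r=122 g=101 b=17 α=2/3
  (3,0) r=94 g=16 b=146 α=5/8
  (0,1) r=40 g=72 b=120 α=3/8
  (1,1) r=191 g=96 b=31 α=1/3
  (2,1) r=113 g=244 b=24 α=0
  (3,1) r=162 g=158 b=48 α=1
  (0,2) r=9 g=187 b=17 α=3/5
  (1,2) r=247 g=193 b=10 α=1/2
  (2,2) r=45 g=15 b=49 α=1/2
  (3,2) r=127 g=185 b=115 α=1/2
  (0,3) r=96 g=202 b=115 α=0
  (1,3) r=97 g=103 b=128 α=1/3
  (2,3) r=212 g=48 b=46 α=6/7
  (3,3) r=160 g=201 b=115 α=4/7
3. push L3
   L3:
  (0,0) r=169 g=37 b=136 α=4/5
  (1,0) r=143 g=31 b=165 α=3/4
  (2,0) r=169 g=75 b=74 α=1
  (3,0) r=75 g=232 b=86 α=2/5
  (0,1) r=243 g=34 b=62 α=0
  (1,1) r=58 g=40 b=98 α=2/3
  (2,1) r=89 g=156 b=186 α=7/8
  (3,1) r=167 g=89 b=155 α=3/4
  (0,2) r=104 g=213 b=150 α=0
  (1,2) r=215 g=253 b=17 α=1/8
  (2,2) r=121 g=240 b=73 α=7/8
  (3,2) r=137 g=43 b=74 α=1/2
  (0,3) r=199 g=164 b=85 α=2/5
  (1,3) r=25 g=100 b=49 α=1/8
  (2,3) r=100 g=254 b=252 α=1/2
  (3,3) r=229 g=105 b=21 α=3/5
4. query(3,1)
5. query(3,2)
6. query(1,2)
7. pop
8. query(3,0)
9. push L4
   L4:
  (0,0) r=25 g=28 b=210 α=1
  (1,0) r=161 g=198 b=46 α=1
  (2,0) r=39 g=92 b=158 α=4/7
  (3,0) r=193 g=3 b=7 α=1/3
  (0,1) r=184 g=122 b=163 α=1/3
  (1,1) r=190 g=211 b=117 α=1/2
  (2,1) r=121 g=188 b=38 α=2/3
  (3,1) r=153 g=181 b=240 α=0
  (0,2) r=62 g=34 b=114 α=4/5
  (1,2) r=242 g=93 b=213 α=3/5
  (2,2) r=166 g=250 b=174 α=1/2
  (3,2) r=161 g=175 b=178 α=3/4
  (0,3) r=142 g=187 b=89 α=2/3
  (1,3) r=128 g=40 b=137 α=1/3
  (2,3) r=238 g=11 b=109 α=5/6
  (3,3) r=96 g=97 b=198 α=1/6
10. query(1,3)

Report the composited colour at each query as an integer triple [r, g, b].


at x=3,y=1 over L1,L2,L3:
L1 α=1/2: [50, 185/2, 39/2]
L2 α=1: [162, 158, 48]
L3 α=3/4: [663/4, 425/4, 513/4]
rounded: [166, 106, 128]

query (3,2) [L1,L2,L3] — begin 0,0,0
after L1 α=0: [0, 0, 0]
after L2 α=1/2: [127/2, 185/2, 115/2]
after L3 α=1/2: [401/4, 271/4, 263/4]
→ [100, 68, 66]

query (1,2) [L1,L2,L3] — begin 0,0,0
+L1 (α=1) → [178, 225, 243]
+L2 (α=1/2) → [425/2, 209, 253/2]
+L3 (α=1/8) → [3405/16, 429/2, 1805/16]
rounded: [213, 214, 113]

query (3,0) [L1,L2] — begin 0,0,0
after L1 α=2/7: [212/7, 2/7, 458/7]
after L2 α=5/8: [1963/28, 283/28, 1621/14]
→ [70, 10, 116]

query (1,3) [L1,L2,L4] — begin 0,0,0
after L1 α=1/3: [29, 39, 208/3]
after L2 α=1/3: [155/3, 181/3, 800/9]
after L4 α=1/3: [694/9, 482/9, 2833/27]
= [77, 54, 105]


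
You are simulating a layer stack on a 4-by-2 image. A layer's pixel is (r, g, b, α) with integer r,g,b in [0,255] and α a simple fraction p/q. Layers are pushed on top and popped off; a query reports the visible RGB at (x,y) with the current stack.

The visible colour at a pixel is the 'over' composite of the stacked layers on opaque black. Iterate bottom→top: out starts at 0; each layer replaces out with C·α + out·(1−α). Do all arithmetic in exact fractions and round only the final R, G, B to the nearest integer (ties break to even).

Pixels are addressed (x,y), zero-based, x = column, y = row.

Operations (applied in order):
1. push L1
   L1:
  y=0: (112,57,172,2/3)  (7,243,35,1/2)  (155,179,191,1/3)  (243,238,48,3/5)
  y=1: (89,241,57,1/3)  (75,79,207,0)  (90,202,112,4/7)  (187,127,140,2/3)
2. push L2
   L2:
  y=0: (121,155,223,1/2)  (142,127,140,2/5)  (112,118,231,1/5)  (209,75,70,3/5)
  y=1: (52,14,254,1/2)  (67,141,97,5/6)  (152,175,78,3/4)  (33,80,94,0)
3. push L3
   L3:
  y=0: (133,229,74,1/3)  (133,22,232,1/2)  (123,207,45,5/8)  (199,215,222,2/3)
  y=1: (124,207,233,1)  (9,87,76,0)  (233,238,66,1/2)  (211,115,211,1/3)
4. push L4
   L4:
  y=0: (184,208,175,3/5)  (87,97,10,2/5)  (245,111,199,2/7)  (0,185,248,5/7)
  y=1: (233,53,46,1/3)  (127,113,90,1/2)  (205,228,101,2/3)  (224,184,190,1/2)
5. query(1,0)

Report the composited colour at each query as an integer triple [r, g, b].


at x=1,y=0 over L1,L2,L3,L4:
L1 α=1/2: [7/2, 243/2, 35/2]
L2 α=2/5: [589/10, 1237/10, 133/2]
L3 α=1/2: [1919/20, 1457/20, 597/4]
L4 α=2/5: [9237/100, 8251/100, 1871/20]
→ [92, 83, 94]


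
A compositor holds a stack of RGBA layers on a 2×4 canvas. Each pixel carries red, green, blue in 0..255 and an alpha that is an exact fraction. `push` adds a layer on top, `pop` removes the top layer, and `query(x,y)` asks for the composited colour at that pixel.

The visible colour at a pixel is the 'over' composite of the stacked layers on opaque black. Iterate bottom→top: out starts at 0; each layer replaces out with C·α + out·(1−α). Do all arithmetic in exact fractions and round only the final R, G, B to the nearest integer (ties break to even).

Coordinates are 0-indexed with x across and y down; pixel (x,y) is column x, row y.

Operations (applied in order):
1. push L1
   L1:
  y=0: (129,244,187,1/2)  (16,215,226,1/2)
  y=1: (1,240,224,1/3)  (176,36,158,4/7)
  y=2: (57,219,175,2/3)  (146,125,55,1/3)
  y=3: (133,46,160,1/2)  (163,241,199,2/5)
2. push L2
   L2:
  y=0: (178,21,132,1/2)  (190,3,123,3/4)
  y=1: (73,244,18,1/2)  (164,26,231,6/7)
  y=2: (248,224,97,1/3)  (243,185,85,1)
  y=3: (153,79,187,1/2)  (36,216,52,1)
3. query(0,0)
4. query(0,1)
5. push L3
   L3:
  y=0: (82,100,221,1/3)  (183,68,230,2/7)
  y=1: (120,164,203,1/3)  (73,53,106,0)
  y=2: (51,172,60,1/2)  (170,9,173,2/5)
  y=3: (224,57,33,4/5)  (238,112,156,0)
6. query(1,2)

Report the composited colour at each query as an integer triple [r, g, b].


(0,0) stack=L1,L2; from [0,0,0]:
+L1 (α=1/2) → [129/2, 122, 187/2]
+L2 (α=1/2) → [485/4, 143/2, 451/4]
rounded: [121, 72, 113]

(0,1) stack=L1,L2; from [0,0,0]:
after L1 α=1/3: [1/3, 80, 224/3]
after L2 α=1/2: [110/3, 162, 139/3]
= [37, 162, 46]

(1,2) stack=L1,L2,L3; from [0,0,0]:
after L1 α=1/3: [146/3, 125/3, 55/3]
after L2 α=1: [243, 185, 85]
after L3 α=2/5: [1069/5, 573/5, 601/5]
→ [214, 115, 120]


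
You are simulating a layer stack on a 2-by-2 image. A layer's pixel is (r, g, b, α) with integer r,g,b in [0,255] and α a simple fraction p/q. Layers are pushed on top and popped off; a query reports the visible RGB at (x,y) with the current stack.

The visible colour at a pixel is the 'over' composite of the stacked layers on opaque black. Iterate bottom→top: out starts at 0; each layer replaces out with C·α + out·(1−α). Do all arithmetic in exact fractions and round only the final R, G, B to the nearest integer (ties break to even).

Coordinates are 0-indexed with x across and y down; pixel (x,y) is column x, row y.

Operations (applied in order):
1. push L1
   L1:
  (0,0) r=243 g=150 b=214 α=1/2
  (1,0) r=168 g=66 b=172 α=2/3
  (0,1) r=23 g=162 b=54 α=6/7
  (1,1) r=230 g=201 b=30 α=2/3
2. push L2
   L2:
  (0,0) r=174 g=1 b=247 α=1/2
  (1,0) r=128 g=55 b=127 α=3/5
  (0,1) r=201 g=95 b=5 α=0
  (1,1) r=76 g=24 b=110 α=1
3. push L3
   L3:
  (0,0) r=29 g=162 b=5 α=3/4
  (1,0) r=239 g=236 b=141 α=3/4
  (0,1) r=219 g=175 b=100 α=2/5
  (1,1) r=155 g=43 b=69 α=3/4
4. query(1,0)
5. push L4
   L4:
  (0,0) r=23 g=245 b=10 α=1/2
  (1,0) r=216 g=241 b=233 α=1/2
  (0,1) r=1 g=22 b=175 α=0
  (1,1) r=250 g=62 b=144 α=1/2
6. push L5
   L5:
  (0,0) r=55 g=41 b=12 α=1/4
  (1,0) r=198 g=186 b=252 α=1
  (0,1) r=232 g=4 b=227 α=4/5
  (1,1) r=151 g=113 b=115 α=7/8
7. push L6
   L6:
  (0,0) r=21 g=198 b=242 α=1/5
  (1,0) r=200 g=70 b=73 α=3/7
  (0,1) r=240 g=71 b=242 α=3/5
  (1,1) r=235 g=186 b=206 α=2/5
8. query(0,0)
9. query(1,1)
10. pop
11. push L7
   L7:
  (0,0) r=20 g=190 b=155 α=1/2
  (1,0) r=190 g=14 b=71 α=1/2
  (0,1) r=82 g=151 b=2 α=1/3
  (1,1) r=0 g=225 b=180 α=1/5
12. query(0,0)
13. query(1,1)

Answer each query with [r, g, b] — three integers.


at x=1,y=0 over L1,L2,L3:
+L1 (α=2/3) → [112, 44, 344/3]
+L2 (α=3/5) → [608/5, 253/5, 1831/15]
+L3 (α=3/4) → [4193/20, 3793/20, 2044/15]
= [210, 190, 136]

at x=0,y=0 over L1,L2,L3,L4,L5,L6:
L1 α=1/2: [243/2, 75, 107]
L2 α=1/2: [591/4, 38, 177]
L3 α=3/4: [939/16, 131, 48]
L4 α=1/2: [1307/32, 188, 29]
L5 α=1/4: [5681/128, 605/4, 99/4]
L6 α=1/5: [6353/160, 803/5, 341/5]
rounded: [40, 161, 68]

(1,1) stack=L1,L2,L3,L4,L5,L6; from [0,0,0]:
+L1 (α=2/3) → [460/3, 134, 20]
+L2 (α=1) → [76, 24, 110]
+L3 (α=3/4) → [541/4, 153/4, 317/4]
+L4 (α=1/2) → [1541/8, 401/8, 893/8]
+L5 (α=7/8) → [9997/64, 6729/64, 7333/64]
+L6 (α=2/5) → [60071/320, 8799/64, 48367/320]
rounded: [188, 137, 151]

(0,0) stack=L1,L2,L3,L4,L5,L7; from [0,0,0]:
after L1 α=1/2: [243/2, 75, 107]
after L2 α=1/2: [591/4, 38, 177]
after L3 α=3/4: [939/16, 131, 48]
after L4 α=1/2: [1307/32, 188, 29]
after L5 α=1/4: [5681/128, 605/4, 99/4]
after L7 α=1/2: [8241/256, 1365/8, 719/8]
rounded: [32, 171, 90]

(1,1) stack=L1,L2,L3,L4,L5,L7; from [0,0,0]:
+L1 (α=2/3) → [460/3, 134, 20]
+L2 (α=1) → [76, 24, 110]
+L3 (α=3/4) → [541/4, 153/4, 317/4]
+L4 (α=1/2) → [1541/8, 401/8, 893/8]
+L5 (α=7/8) → [9997/64, 6729/64, 7333/64]
+L7 (α=1/5) → [9997/80, 10329/80, 10213/80]
= [125, 129, 128]


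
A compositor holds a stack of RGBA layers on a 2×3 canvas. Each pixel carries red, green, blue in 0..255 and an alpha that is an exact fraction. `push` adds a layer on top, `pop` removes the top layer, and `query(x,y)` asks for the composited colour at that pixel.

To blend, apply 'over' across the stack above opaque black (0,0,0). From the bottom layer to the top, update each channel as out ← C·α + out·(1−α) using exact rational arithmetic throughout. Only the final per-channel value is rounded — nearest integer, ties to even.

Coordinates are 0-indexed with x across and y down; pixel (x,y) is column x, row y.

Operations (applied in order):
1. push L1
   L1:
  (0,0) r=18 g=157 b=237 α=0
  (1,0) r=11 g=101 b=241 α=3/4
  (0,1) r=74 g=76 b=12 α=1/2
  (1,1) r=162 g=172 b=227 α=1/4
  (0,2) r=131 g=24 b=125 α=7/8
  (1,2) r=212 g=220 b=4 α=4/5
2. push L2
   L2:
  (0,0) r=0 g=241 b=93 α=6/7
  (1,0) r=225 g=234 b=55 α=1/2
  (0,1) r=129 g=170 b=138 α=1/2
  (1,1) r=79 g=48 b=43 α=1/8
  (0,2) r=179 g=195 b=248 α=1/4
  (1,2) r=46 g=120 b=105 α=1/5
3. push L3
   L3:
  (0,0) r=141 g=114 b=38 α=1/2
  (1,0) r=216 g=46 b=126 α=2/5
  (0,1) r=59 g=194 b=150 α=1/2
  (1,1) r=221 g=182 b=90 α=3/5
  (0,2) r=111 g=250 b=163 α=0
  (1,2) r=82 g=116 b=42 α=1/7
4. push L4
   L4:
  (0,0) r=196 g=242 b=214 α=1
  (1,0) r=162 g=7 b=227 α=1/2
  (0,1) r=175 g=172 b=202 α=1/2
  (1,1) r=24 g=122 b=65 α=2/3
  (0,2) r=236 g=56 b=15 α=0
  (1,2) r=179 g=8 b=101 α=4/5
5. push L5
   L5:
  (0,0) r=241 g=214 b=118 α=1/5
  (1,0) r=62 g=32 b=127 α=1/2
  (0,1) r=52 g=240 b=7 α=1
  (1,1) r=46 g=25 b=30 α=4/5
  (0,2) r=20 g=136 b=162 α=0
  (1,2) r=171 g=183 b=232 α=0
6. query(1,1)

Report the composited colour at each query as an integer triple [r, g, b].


at x=1,y=1 over L1,L2,L3,L4,L5:
L1 α=1/4: [81/2, 43, 227/4]
L2 α=1/8: [725/16, 349/8, 1761/32]
L3 α=3/5: [6029/40, 2533/20, 6081/80]
L4 α=2/3: [7949/120, 2471/20, 16481/240]
L5 α=4/5: [30029/600, 4471/100, 45281/1200]
→ [50, 45, 38]


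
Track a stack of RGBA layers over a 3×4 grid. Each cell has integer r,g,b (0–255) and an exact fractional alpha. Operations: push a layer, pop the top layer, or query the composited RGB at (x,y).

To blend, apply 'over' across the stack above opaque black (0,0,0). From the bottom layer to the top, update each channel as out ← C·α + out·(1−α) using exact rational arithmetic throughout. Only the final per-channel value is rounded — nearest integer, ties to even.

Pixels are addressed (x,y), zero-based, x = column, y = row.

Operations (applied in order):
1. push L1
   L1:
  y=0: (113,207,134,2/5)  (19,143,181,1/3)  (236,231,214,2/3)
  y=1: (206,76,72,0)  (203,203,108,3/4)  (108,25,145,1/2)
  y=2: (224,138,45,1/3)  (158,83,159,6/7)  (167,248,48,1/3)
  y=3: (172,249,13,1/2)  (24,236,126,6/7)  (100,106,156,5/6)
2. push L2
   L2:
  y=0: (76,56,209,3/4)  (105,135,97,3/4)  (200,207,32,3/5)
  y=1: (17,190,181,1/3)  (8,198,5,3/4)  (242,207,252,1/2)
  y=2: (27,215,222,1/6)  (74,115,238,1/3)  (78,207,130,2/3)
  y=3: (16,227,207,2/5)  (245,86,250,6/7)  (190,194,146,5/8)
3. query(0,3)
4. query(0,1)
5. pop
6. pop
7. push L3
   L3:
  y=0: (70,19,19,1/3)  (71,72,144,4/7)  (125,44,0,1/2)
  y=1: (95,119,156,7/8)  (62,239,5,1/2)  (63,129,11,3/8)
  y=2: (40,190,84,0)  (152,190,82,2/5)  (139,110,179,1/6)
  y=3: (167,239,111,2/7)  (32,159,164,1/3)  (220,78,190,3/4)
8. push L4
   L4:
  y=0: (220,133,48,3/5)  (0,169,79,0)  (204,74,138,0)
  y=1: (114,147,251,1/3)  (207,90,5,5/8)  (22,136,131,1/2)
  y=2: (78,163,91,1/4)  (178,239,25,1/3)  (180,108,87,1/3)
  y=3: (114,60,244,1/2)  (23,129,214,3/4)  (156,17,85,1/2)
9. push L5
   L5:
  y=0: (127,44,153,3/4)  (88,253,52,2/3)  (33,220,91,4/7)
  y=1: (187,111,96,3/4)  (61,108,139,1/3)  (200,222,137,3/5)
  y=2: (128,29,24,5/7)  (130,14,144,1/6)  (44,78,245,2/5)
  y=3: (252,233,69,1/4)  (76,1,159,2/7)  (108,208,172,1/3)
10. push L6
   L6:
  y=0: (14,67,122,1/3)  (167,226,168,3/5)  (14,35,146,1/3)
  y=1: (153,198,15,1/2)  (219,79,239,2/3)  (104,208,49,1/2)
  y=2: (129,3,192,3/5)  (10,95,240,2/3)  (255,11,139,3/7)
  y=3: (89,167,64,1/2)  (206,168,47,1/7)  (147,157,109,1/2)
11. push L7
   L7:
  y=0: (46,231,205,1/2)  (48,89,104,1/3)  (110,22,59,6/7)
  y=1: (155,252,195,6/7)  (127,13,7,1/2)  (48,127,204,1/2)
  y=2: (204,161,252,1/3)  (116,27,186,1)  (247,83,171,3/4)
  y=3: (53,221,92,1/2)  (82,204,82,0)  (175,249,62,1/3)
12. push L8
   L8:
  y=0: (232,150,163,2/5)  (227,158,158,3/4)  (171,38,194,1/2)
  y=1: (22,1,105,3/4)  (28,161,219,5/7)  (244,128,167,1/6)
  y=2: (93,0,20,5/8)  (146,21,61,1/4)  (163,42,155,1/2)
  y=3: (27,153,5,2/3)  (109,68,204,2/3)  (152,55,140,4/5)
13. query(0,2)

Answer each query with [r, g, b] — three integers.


(0,3) stack=L1,L2; from [0,0,0]:
+L1 (α=1/2) → [86, 249/2, 13/2]
+L2 (α=2/5) → [58, 331/2, 867/10]
= [58, 166, 87]

at x=0,y=1 over L1,L2:
L1 α=0: [0, 0, 0]
L2 α=1/3: [17/3, 190/3, 181/3]
= [6, 63, 60]

query (0,2) [L3,L4,L5,L6,L7,L8] — begin 0,0,0
after L3 α=0: [0, 0, 0]
after L4 α=1/4: [39/2, 163/4, 91/4]
after L5 α=5/7: [97, 453/14, 331/14]
after L6 α=3/5: [581/5, 516/35, 4363/35]
after L7 α=1/3: [2182/15, 6667/105, 17546/105]
after L8 α=5/8: [4507/40, 6667/280, 10523/140]
→ [113, 24, 75]
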